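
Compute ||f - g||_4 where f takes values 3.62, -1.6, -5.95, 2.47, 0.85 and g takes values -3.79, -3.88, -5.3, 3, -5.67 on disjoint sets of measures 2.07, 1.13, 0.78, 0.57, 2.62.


Step 1: Compute differences f_i - g_i:
  3.62 - -3.79 = 7.41
  -1.6 - -3.88 = 2.28
  -5.95 - -5.3 = -0.65
  2.47 - 3 = -0.53
  0.85 - -5.67 = 6.52
Step 2: Compute |diff|^4 * measure for each set:
  |7.41|^4 * 2.07 = 3014.899446 * 2.07 = 6240.841852
  |2.28|^4 * 1.13 = 27.023363 * 1.13 = 30.5364
  |-0.65|^4 * 0.78 = 0.178506 * 0.78 = 0.139235
  |-0.53|^4 * 0.57 = 0.078905 * 0.57 = 0.044976
  |6.52|^4 * 2.62 = 1807.134108 * 2.62 = 4734.691363
Step 3: Sum = 11006.253826
Step 4: ||f-g||_4 = (11006.253826)^(1/4) = 10.242592


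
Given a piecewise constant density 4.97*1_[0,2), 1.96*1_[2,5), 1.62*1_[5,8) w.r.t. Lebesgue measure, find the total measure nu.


Integrate each piece of the Radon-Nikodym derivative:
Step 1: integral_0^2 4.97 dx = 4.97*(2-0) = 4.97*2 = 9.94
Step 2: integral_2^5 1.96 dx = 1.96*(5-2) = 1.96*3 = 5.88
Step 3: integral_5^8 1.62 dx = 1.62*(8-5) = 1.62*3 = 4.86
Total: 9.94 + 5.88 + 4.86 = 20.68


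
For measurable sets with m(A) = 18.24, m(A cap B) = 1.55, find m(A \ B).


m(A \ B) = m(A) - m(A n B)
= 18.24 - 1.55
= 16.69


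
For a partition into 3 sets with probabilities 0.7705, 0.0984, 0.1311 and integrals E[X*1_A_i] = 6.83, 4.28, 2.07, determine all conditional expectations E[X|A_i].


For each cell A_i: E[X|A_i] = E[X*1_A_i] / P(A_i)
Step 1: E[X|A_1] = 6.83 / 0.7705 = 8.864374
Step 2: E[X|A_2] = 4.28 / 0.0984 = 43.495935
Step 3: E[X|A_3] = 2.07 / 0.1311 = 15.789474
Verification: E[X] = sum E[X*1_A_i] = 6.83 + 4.28 + 2.07 = 13.18


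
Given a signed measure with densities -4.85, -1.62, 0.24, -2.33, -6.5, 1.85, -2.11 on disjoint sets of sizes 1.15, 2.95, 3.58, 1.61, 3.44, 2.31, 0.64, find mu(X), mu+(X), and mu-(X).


Step 1: Compute signed measure on each set:
  Set 1: -4.85 * 1.15 = -5.5775
  Set 2: -1.62 * 2.95 = -4.779
  Set 3: 0.24 * 3.58 = 0.8592
  Set 4: -2.33 * 1.61 = -3.7513
  Set 5: -6.5 * 3.44 = -22.36
  Set 6: 1.85 * 2.31 = 4.2735
  Set 7: -2.11 * 0.64 = -1.3504
Step 2: Total signed measure = (-5.5775) + (-4.779) + (0.8592) + (-3.7513) + (-22.36) + (4.2735) + (-1.3504)
     = -32.6855
Step 3: Positive part mu+(X) = sum of positive contributions = 5.1327
Step 4: Negative part mu-(X) = |sum of negative contributions| = 37.8182


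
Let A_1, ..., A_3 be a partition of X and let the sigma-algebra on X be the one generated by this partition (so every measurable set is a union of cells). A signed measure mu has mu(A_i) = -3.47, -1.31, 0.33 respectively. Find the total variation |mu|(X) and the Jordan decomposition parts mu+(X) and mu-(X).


Step 1: Every measurable set is a union of atoms (the cells / points), so a Hahn decomposition is
  obtained by grouping atoms by sign: P = union of atoms with mu > 0, N = union of the remaining atoms.
  Atoms in P (indices): 3;  atoms in N (indices): 1, 2
  Positive values: 0.33
  Negative values: -3.47, -1.31
Step 2: mu+(X) = mu(P) = sum of positive atom values = 0.33
Step 3: mu-(X) = -mu(N) = sum of |negative atom values| = 4.78
Step 4: |mu|(X) = mu+(X) + mu-(X) = 0.33 + 4.78 = 5.11


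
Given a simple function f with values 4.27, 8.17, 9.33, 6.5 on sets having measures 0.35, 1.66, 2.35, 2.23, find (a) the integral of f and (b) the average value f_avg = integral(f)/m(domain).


Step 1: Integral = sum(value_i * measure_i)
= 4.27*0.35 + 8.17*1.66 + 9.33*2.35 + 6.5*2.23
= 1.4945 + 13.5622 + 21.9255 + 14.495
= 51.4772
Step 2: Total measure of domain = 0.35 + 1.66 + 2.35 + 2.23 = 6.59
Step 3: Average value = 51.4772 / 6.59 = 7.811411


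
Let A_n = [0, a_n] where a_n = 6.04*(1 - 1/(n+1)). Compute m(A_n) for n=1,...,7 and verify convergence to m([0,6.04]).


By continuity of measure from below: if A_n increases to A, then m(A_n) -> m(A).
Here A = [0, 6.04], so m(A) = 6.04
Step 1: a_1 = 6.04*(1 - 1/2) = 3.02, m(A_1) = 3.02
Step 2: a_2 = 6.04*(1 - 1/3) = 4.0267, m(A_2) = 4.0267
Step 3: a_3 = 6.04*(1 - 1/4) = 4.53, m(A_3) = 4.53
Step 4: a_4 = 6.04*(1 - 1/5) = 4.832, m(A_4) = 4.832
Step 5: a_5 = 6.04*(1 - 1/6) = 5.0333, m(A_5) = 5.0333
Step 6: a_6 = 6.04*(1 - 1/7) = 5.1771, m(A_6) = 5.1771
Step 7: a_7 = 6.04*(1 - 1/8) = 5.285, m(A_7) = 5.285
Limit: m(A_n) -> m([0,6.04]) = 6.04


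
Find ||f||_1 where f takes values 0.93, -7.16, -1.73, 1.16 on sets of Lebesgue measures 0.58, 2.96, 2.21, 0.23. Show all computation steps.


Step 1: Compute |f_i|^1 for each value:
  |0.93|^1 = 0.93
  |-7.16|^1 = 7.16
  |-1.73|^1 = 1.73
  |1.16|^1 = 1.16
Step 2: Multiply by measures and sum:
  0.93 * 0.58 = 0.5394
  7.16 * 2.96 = 21.1936
  1.73 * 2.21 = 3.8233
  1.16 * 0.23 = 0.2668
Sum = 0.5394 + 21.1936 + 3.8233 + 0.2668 = 25.8231
Step 3: Take the p-th root:
||f||_1 = (25.8231)^(1/1) = 25.8231


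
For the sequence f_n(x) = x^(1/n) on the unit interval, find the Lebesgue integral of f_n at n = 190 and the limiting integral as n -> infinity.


At n = 190: f_190(x) = x^(1/190).
Step 1: integral(x^(1/190), 0, 1) = [x^(1/190+1) / (1/190+1)] from 0 to 1
     = 1 / (1/190 + 1) = 1 / ((190+1)/190) = 190/(190+1)
     = 190/191 = 0.994764
Step 2: As n -> infinity, f_n(x) = x^(1/n) -> 1 for x in (0,1], and f_n is increasing in n.
By MCT, lim_n integral(f_n) = integral(lim_n f_n) = integral(1, 0, 1) = 1.
Step 3: Verify convergence: 190/191 = 0.994764 -> 1


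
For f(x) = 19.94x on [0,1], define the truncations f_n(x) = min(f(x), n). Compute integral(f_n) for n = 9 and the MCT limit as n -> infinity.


f(x) = 19.94x on [0,1]; f_n(x) = min(19.94x, n). At n = 9:
Step 1: f(x) reaches 9 at x = 9/19.94 = 0.451354
Step 2: integral(f_9) = integral(19.94x, 0, 0.451354) + integral(9, 0.451354, 1)
       = 19.94*0.451354^2/2 + 9*(1 - 0.451354)
       = 2.031093 + 4.937813
       = 6.968907
Step 3: As n -> infinity, f_n increases to f, so by MCT integral(f_n) -> integral(f) = 19.94/2 = 9.97.
Convergence: integral(f_9) = 6.968907 -> 9.97 as n -> infinity


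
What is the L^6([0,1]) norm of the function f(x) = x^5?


Step 1: ||f||_6 = (integral_0^1 |x^5|^6 dx)^(1/6)
     = (integral_0^1 x^30 dx)^(1/6)
Step 2: integral_0^1 x^30 dx = [x^31/(31)] from 0 to 1 = 1^31/31
     = 1/31 = 0.032258
Step 3: ||f||_6 = (0.032258)^(1/6) = 0.564209


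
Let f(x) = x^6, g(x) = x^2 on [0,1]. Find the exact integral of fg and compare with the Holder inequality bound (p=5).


Step 1: Exact integral of f*g = integral(x^8, 0, 1) = 1/9
     = 0.111111
Step 2: Holder bound with p=5, q=1.25:
  ||f||_p = (integral x^30 dx)^(1/5) = (1/31)^(1/5) = 0.503185
  ||g||_q = (integral x^2.5 dx)^(1/1.25) = (1/3.5)^(1/1.25) = 0.367067
Step 3: Holder bound = ||f||_p * ||g||_q = 0.503185 * 0.367067 = 0.184703
Verification: 0.111111 <= 0.184703 (Holder holds)


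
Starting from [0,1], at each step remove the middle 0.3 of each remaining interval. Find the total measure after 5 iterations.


Step 1: At each step, fraction remaining = 1 - 0.3 = 0.7
Step 2: After 5 steps, measure = (0.7)^5
Step 3: Computing the power step by step:
  After step 1: 0.7
  After step 2: 0.49
  After step 3: 0.343
  After step 4: 0.2401
  After step 5: 0.16807
Result = 0.16807


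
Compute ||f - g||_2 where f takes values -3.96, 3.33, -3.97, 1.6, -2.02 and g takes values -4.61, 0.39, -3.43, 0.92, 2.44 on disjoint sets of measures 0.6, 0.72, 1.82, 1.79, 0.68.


Step 1: Compute differences f_i - g_i:
  -3.96 - -4.61 = 0.65
  3.33 - 0.39 = 2.94
  -3.97 - -3.43 = -0.54
  1.6 - 0.92 = 0.68
  -2.02 - 2.44 = -4.46
Step 2: Compute |diff|^2 * measure for each set:
  |0.65|^2 * 0.6 = 0.4225 * 0.6 = 0.2535
  |2.94|^2 * 0.72 = 8.6436 * 0.72 = 6.223392
  |-0.54|^2 * 1.82 = 0.2916 * 1.82 = 0.530712
  |0.68|^2 * 1.79 = 0.4624 * 1.79 = 0.827696
  |-4.46|^2 * 0.68 = 19.8916 * 0.68 = 13.526288
Step 3: Sum = 21.361588
Step 4: ||f-g||_2 = (21.361588)^(1/2) = 4.62186


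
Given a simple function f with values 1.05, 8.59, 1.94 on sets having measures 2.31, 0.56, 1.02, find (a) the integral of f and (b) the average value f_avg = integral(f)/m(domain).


Step 1: Integral = sum(value_i * measure_i)
= 1.05*2.31 + 8.59*0.56 + 1.94*1.02
= 2.4255 + 4.8104 + 1.9788
= 9.2147
Step 2: Total measure of domain = 2.31 + 0.56 + 1.02 = 3.89
Step 3: Average value = 9.2147 / 3.89 = 2.368817


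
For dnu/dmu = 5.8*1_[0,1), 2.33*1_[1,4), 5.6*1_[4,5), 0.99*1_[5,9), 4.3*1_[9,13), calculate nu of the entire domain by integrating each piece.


Integrate each piece of the Radon-Nikodym derivative:
Step 1: integral_0^1 5.8 dx = 5.8*(1-0) = 5.8*1 = 5.8
Step 2: integral_1^4 2.33 dx = 2.33*(4-1) = 2.33*3 = 6.99
Step 3: integral_4^5 5.6 dx = 5.6*(5-4) = 5.6*1 = 5.6
Step 4: integral_5^9 0.99 dx = 0.99*(9-5) = 0.99*4 = 3.96
Step 5: integral_9^13 4.3 dx = 4.3*(13-9) = 4.3*4 = 17.2
Total: 5.8 + 6.99 + 5.6 + 3.96 + 17.2 = 39.55


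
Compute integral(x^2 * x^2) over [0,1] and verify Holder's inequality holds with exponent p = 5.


Step 1: Exact integral of f*g = integral(x^4, 0, 1) = 1/5
     = 0.2
Step 2: Holder bound with p=5, q=1.25:
  ||f||_p = (integral x^10 dx)^(1/5) = (1/11)^(1/5) = 0.619044
  ||g||_q = (integral x^2.5 dx)^(1/1.25) = (1/3.5)^(1/1.25) = 0.367067
Step 3: Holder bound = ||f||_p * ||g||_q = 0.619044 * 0.367067 = 0.227231
Verification: 0.2 <= 0.227231 (Holder holds)


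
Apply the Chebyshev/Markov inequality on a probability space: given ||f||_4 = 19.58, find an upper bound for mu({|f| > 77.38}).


Chebyshev/Markov inequality: mu(|f| > eps) <= (||f||_p / eps)^p
Step 1: ||f||_4 / eps = 19.58 / 77.38 = 0.253037
Step 2: Raise to power p = 4:
  (0.253037)^4 = 0.0041
Step 3: Therefore mu(|f| > 77.38) <= 0.0041


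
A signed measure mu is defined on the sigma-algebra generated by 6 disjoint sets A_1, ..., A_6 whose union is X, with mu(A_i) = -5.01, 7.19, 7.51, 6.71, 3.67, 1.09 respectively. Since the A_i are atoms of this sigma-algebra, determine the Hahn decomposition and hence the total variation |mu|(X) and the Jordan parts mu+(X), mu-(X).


Step 1: Every measurable set is a union of atoms (the cells / points), so a Hahn decomposition is
  obtained by grouping atoms by sign: P = union of atoms with mu > 0, N = union of the remaining atoms.
  Atoms in P (indices): 2, 3, 4, 5, 6;  atoms in N (indices): 1
  Positive values: 7.19, 7.51, 6.71, 3.67, 1.09
  Negative values: -5.01
Step 2: mu+(X) = mu(P) = sum of positive atom values = 26.17
Step 3: mu-(X) = -mu(N) = sum of |negative atom values| = 5.01
Step 4: |mu|(X) = mu+(X) + mu-(X) = 26.17 + 5.01 = 31.18


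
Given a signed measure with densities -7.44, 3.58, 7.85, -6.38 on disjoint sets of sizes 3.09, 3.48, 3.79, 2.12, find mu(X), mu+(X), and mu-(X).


Step 1: Compute signed measure on each set:
  Set 1: -7.44 * 3.09 = -22.9896
  Set 2: 3.58 * 3.48 = 12.4584
  Set 3: 7.85 * 3.79 = 29.7515
  Set 4: -6.38 * 2.12 = -13.5256
Step 2: Total signed measure = (-22.9896) + (12.4584) + (29.7515) + (-13.5256)
     = 5.6947
Step 3: Positive part mu+(X) = sum of positive contributions = 42.2099
Step 4: Negative part mu-(X) = |sum of negative contributions| = 36.5152


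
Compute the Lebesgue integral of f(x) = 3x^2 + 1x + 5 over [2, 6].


The Lebesgue integral of a Riemann-integrable function agrees with the Riemann integral.
Antiderivative F(x) = (3/3)x^3 + (1/2)x^2 + 5x
F(6) = (3/3)*6^3 + (1/2)*6^2 + 5*6
     = (3/3)*216 + (1/2)*36 + 5*6
     = 216 + 18 + 30
     = 264
F(2) = 20
Integral = F(6) - F(2) = 264 - 20 = 244


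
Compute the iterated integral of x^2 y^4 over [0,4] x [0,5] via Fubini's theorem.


By Fubini's theorem, the double integral factors as a product of single integrals:
Step 1: integral_0^4 x^2 dx = [x^3/3] from 0 to 4
     = 4^3/3 = 21.333333
Step 2: integral_0^5 y^4 dy = [y^5/5] from 0 to 5
     = 5^5/5 = 625
Step 3: Double integral = 21.333333 * 625 = 13333.333333


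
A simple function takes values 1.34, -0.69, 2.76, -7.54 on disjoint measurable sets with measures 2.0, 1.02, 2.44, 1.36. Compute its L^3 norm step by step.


Step 1: Compute |f_i|^3 for each value:
  |1.34|^3 = 2.406104
  |-0.69|^3 = 0.328509
  |2.76|^3 = 21.024576
  |-7.54|^3 = 428.661064
Step 2: Multiply by measures and sum:
  2.406104 * 2.0 = 4.812208
  0.328509 * 1.02 = 0.335079
  21.024576 * 2.44 = 51.299965
  428.661064 * 1.36 = 582.979047
Sum = 4.812208 + 0.335079 + 51.299965 + 582.979047 = 639.4263
Step 3: Take the p-th root:
||f||_3 = (639.4263)^(1/3) = 8.615163


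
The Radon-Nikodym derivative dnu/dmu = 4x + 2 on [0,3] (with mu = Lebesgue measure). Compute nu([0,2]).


nu(A) = integral_A (dnu/dmu) dmu = integral_0^2 (4x + 2) dx
Step 1: Antiderivative F(x) = (4/2)x^2 + 2x
Step 2: F(2) = (4/2)*2^2 + 2*2 = 8 + 4 = 12
Step 3: F(0) = (4/2)*0^2 + 2*0 = 0.0 + 0 = 0.0
Step 4: nu([0,2]) = F(2) - F(0) = 12 - 0.0 = 12


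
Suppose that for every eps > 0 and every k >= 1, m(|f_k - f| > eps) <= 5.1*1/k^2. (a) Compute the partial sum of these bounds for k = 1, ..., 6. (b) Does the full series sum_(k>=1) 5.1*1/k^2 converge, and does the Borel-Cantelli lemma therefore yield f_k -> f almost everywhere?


Step 1: List the terms 5.1*1/k^2 for k = 1 to 6:
  k=1: 5.1
  k=2: 1.275
  k=3: 0.566667
  k=4: 0.31875
  k=5: 0.204
  k=6: 0.141667
Step 2: Partial sum = 5.1 + 1.275 + 0.566667 + 0.31875 + 0.204 + 0.141667
     = 7.606083
Step 3: The full series sum_(k>=1) 5.1*1/k^2 converges (p-series with p = 2 > 1; a constant multiple of a convergent series converges).
Step 4: Fix eps > 0. Since sum_k m(|f_k - f| > eps) < infinity, the Borel-Cantelli lemma gives
        m(limsup_k {|f_k - f| > eps}) = 0, i.e. for a.e. x, |f_k(x) - f(x)| <= eps for all large k.
        Applying this with eps = 1/j for j = 1, 2, ... and intersecting the countably many full-measure sets,
        for a.e. x we get limsup_k |f_k(x) - f(x)| <= 1/j for every j, hence f_k -> f almost everywhere.
Conclusion: series converges; Borel-Cantelli yields f_k -> f a.e.


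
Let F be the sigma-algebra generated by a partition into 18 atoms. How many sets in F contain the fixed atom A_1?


Each element of F is a union of some subset S of the 18 atoms.
The element contains A_1 iff A_1 is in S.
So we count subsets S of {A_1,...,A_18} with A_1 in S: choose freely among the other 17 atoms.
Count = 2^(18-1) = 2^17 = 131072.


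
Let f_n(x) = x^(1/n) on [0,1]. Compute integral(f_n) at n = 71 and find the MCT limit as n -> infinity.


At n = 71: f_71(x) = x^(1/71).
Step 1: integral(x^(1/71), 0, 1) = [x^(1/71+1) / (1/71+1)] from 0 to 1
     = 1 / (1/71 + 1) = 1 / ((71+1)/71) = 71/(71+1)
     = 71/72 = 0.986111
Step 2: As n -> infinity, f_n(x) = x^(1/n) -> 1 for x in (0,1], and f_n is increasing in n.
By MCT, lim_n integral(f_n) = integral(lim_n f_n) = integral(1, 0, 1) = 1.
Step 3: Verify convergence: 71/72 = 0.986111 -> 1


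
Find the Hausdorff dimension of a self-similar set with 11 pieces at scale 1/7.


For a self-similar set with N copies scaled by 1/r:
dim_H = log(N)/log(r) = log(11)/log(7)
= 2.397895/1.94591
= 1.232274


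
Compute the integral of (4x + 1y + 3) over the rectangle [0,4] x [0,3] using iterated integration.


By Fubini, integrate in x first, then y.
Step 1: Fix y, integrate over x in [0,4]:
  integral(4x + 1y + 3, x=0..4)
  = 4*(4^2 - 0^2)/2 + (1y + 3)*(4 - 0)
  = 32 + (1y + 3)*4
  = 32 + 4y + 12
  = 44 + 4y
Step 2: Integrate over y in [0,3]:
  integral(44 + 4y, y=0..3)
  = 44*3 + 4*(3^2 - 0^2)/2
  = 132 + 18
  = 150


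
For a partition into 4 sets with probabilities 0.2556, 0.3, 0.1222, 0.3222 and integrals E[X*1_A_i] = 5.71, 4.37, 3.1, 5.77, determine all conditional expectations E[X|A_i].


For each cell A_i: E[X|A_i] = E[X*1_A_i] / P(A_i)
Step 1: E[X|A_1] = 5.71 / 0.2556 = 22.339593
Step 2: E[X|A_2] = 4.37 / 0.3 = 14.566667
Step 3: E[X|A_3] = 3.1 / 0.1222 = 25.368249
Step 4: E[X|A_4] = 5.77 / 0.3222 = 17.908132
Verification: E[X] = sum E[X*1_A_i] = 5.71 + 4.37 + 3.1 + 5.77 = 18.95


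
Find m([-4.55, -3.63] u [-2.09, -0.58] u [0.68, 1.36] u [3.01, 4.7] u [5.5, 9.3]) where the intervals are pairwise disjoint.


For pairwise disjoint intervals, m(union) = sum of lengths.
= (-3.63 - -4.55) + (-0.58 - -2.09) + (1.36 - 0.68) + (4.7 - 3.01) + (9.3 - 5.5)
= 0.92 + 1.51 + 0.68 + 1.69 + 3.8
= 8.6


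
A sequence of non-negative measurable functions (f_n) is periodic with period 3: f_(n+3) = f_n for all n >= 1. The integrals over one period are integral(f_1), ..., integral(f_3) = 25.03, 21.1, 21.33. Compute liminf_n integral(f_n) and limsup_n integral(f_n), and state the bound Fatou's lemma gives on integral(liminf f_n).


The sequence (integral(f_n)) is periodic with period 3, repeating the values 25.03, 21.1, 21.33 indefinitely.
Step 1: For a periodic sequence, every tail (a_m, a_(m+1), ...) contains all 3 period values infinitely often.
Step 2: Hence inf of every tail = min of the period values = min(25.03, 21.1, 21.33) = 21.1.
        liminf_n integral(f_n) = sup over m of (inf of tail from m) = 21.1.
Step 3: Similarly sup of every tail = max of the period values = 25.03.
        limsup_n integral(f_n) = 25.03.
Step 4: Fatou's lemma: integral(liminf_n f_n) <= liminf_n integral(f_n) = 21.1.
        So the integral of the pointwise liminf is at most 21.1.


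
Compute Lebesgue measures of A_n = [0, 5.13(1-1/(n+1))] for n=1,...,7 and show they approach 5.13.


By continuity of measure from below: if A_n increases to A, then m(A_n) -> m(A).
Here A = [0, 5.13], so m(A) = 5.13
Step 1: a_1 = 5.13*(1 - 1/2) = 2.565, m(A_1) = 2.565
Step 2: a_2 = 5.13*(1 - 1/3) = 3.42, m(A_2) = 3.42
Step 3: a_3 = 5.13*(1 - 1/4) = 3.8475, m(A_3) = 3.8475
Step 4: a_4 = 5.13*(1 - 1/5) = 4.104, m(A_4) = 4.104
Step 5: a_5 = 5.13*(1 - 1/6) = 4.275, m(A_5) = 4.275
Step 6: a_6 = 5.13*(1 - 1/7) = 4.3971, m(A_6) = 4.3971
Step 7: a_7 = 5.13*(1 - 1/8) = 4.4887, m(A_7) = 4.4887
Limit: m(A_n) -> m([0,5.13]) = 5.13


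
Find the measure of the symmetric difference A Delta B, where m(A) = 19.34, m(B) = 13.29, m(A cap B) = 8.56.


m(A Delta B) = m(A) + m(B) - 2*m(A n B)
= 19.34 + 13.29 - 2*8.56
= 19.34 + 13.29 - 17.12
= 15.51


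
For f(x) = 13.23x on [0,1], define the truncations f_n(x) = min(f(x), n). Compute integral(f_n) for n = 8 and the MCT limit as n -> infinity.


f(x) = 13.23x on [0,1]; f_n(x) = min(13.23x, n). At n = 8:
Step 1: f(x) reaches 8 at x = 8/13.23 = 0.604686
Step 2: integral(f_8) = integral(13.23x, 0, 0.604686) + integral(8, 0.604686, 1)
       = 13.23*0.604686^2/2 + 8*(1 - 0.604686)
       = 2.418745 + 3.162509
       = 5.581255
Step 3: As n -> infinity, f_n increases to f, so by MCT integral(f_n) -> integral(f) = 13.23/2 = 6.615.
Convergence: integral(f_8) = 5.581255 -> 6.615 as n -> infinity


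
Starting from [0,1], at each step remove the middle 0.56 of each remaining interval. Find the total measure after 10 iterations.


Step 1: At each step, fraction remaining = 1 - 0.56 = 0.44
Step 2: After 10 steps, measure = (0.44)^10
Result = 2.719736e-04


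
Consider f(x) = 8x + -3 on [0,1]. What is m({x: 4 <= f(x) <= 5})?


f^(-1)([4, 5]) = {x : 4 <= 8x + -3 <= 5}
Solving: (4 - -3)/8 <= x <= (5 - -3)/8
= [0.875, 1]
Intersecting with [0,1]: [0.875, 1]
Measure = 1 - 0.875 = 0.125


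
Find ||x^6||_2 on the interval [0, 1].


Step 1: ||f||_2 = (integral_0^1 |x^6|^2 dx)^(1/2)
     = (integral_0^1 x^12 dx)^(1/2)
Step 2: integral_0^1 x^12 dx = [x^13/(13)] from 0 to 1 = 1^13/13
     = 1/13 = 0.076923
Step 3: ||f||_2 = (0.076923)^(1/2) = 0.27735


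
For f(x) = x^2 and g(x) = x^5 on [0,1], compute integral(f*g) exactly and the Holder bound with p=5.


Step 1: Exact integral of f*g = integral(x^7, 0, 1) = 1/8
     = 0.125
Step 2: Holder bound with p=5, q=1.25:
  ||f||_p = (integral x^10 dx)^(1/5) = (1/11)^(1/5) = 0.619044
  ||g||_q = (integral x^6.25 dx)^(1/1.25) = (1/7.25)^(1/1.25) = 0.204989
Step 3: Holder bound = ||f||_p * ||g||_q = 0.619044 * 0.204989 = 0.126897
Verification: 0.125 <= 0.126897 (Holder holds)


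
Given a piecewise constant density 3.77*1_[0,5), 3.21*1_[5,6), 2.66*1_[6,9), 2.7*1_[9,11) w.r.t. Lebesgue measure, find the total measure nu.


Integrate each piece of the Radon-Nikodym derivative:
Step 1: integral_0^5 3.77 dx = 3.77*(5-0) = 3.77*5 = 18.85
Step 2: integral_5^6 3.21 dx = 3.21*(6-5) = 3.21*1 = 3.21
Step 3: integral_6^9 2.66 dx = 2.66*(9-6) = 2.66*3 = 7.98
Step 4: integral_9^11 2.7 dx = 2.7*(11-9) = 2.7*2 = 5.4
Total: 18.85 + 3.21 + 7.98 + 5.4 = 35.44


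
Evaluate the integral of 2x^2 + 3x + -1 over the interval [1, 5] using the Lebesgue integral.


The Lebesgue integral of a Riemann-integrable function agrees with the Riemann integral.
Antiderivative F(x) = (2/3)x^3 + (3/2)x^2 + -1x
F(5) = (2/3)*5^3 + (3/2)*5^2 + -1*5
     = (2/3)*125 + (3/2)*25 + -1*5
     = 83.333333 + 37.5 + -5
     = 115.833333
F(1) = 1.166667
Integral = F(5) - F(1) = 115.833333 - 1.166667 = 114.666667


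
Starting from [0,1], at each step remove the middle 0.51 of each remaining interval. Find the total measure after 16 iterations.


Step 1: At each step, fraction remaining = 1 - 0.51 = 0.49
Step 2: After 16 steps, measure = (0.49)^16
Result = 1.104428e-05


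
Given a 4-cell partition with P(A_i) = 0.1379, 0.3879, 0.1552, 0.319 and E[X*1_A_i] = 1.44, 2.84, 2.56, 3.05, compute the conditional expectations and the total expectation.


For each cell A_i: E[X|A_i] = E[X*1_A_i] / P(A_i)
Step 1: E[X|A_1] = 1.44 / 0.1379 = 10.44235
Step 2: E[X|A_2] = 2.84 / 0.3879 = 7.321475
Step 3: E[X|A_3] = 2.56 / 0.1552 = 16.494845
Step 4: E[X|A_4] = 3.05 / 0.319 = 9.561129
Verification: E[X] = sum E[X*1_A_i] = 1.44 + 2.84 + 2.56 + 3.05 = 9.89


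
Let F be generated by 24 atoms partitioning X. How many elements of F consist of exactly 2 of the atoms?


Each element of F is a union of some subset of the 24 atoms.
Elements that are unions of exactly 2 atoms correspond to 2-element subsets of the 24 atoms.
Count = C(24, 2) = 24! / (2! * 22!) = 276.


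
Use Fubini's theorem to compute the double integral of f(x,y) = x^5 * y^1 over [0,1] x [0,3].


By Fubini's theorem, the double integral factors as a product of single integrals:
Step 1: integral_0^1 x^5 dx = [x^6/6] from 0 to 1
     = 1^6/6 = 0.166667
Step 2: integral_0^3 y^1 dy = [y^2/2] from 0 to 3
     = 3^2/2 = 4.5
Step 3: Double integral = 0.166667 * 4.5 = 0.75


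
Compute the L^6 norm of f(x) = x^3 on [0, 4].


Step 1: ||f||_6 = (integral_0^4 |x^3|^6 dx)^(1/6)
     = (integral_0^4 x^18 dx)^(1/6)
Step 2: integral_0^4 x^18 dx = [x^19/(19)] from 0 to 4 = 4^19/19
     = 274877906944/19 = 1.446726e+10
Step 3: ||f||_6 = (1.446726e+10)^(1/6) = 49.362564


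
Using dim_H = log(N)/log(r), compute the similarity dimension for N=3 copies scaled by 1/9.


For a self-similar set with N copies scaled by 1/r:
dim_H = log(N)/log(r) = log(3)/log(9)
= 1.098612/2.197225
= 0.5


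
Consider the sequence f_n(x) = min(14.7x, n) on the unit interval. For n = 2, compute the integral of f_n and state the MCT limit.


f(x) = 14.7x on [0,1]; f_n(x) = min(14.7x, n). At n = 2:
Step 1: f(x) reaches 2 at x = 2/14.7 = 0.136054
Step 2: integral(f_2) = integral(14.7x, 0, 0.136054) + integral(2, 0.136054, 1)
       = 14.7*0.136054^2/2 + 2*(1 - 0.136054)
       = 0.136054 + 1.727891
       = 1.863946
Step 3: As n -> infinity, f_n increases to f, so by MCT integral(f_n) -> integral(f) = 14.7/2 = 7.35.
Convergence: integral(f_2) = 1.863946 -> 7.35 as n -> infinity


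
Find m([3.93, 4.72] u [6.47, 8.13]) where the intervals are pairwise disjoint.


For pairwise disjoint intervals, m(union) = sum of lengths.
= (4.72 - 3.93) + (8.13 - 6.47)
= 0.79 + 1.66
= 2.45


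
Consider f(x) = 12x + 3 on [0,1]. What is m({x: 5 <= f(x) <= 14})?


f^(-1)([5, 14]) = {x : 5 <= 12x + 3 <= 14}
Solving: (5 - 3)/12 <= x <= (14 - 3)/12
= [0.166667, 0.916667]
Intersecting with [0,1]: [0.166667, 0.916667]
Measure = 0.916667 - 0.166667 = 0.75


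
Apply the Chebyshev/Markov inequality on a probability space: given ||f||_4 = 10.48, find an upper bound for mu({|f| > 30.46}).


Chebyshev/Markov inequality: mu(|f| > eps) <= (||f||_p / eps)^p
Step 1: ||f||_4 / eps = 10.48 / 30.46 = 0.344058
Step 2: Raise to power p = 4:
  (0.344058)^4 = 0.014013
Step 3: Therefore mu(|f| > 30.46) <= 0.014013


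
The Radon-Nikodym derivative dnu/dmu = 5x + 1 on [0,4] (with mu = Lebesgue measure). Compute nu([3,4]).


nu(A) = integral_A (dnu/dmu) dmu = integral_3^4 (5x + 1) dx
Step 1: Antiderivative F(x) = (5/2)x^2 + 1x
Step 2: F(4) = (5/2)*4^2 + 1*4 = 40 + 4 = 44
Step 3: F(3) = (5/2)*3^2 + 1*3 = 22.5 + 3 = 25.5
Step 4: nu([3,4]) = F(4) - F(3) = 44 - 25.5 = 18.5


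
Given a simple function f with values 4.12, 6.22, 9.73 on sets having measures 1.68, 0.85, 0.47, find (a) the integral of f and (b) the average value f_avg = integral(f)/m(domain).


Step 1: Integral = sum(value_i * measure_i)
= 4.12*1.68 + 6.22*0.85 + 9.73*0.47
= 6.9216 + 5.287 + 4.5731
= 16.7817
Step 2: Total measure of domain = 1.68 + 0.85 + 0.47 = 3
Step 3: Average value = 16.7817 / 3 = 5.5939


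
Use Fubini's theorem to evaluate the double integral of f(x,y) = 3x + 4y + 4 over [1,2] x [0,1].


By Fubini, integrate in x first, then y.
Step 1: Fix y, integrate over x in [1,2]:
  integral(3x + 4y + 4, x=1..2)
  = 3*(2^2 - 1^2)/2 + (4y + 4)*(2 - 1)
  = 4.5 + (4y + 4)*1
  = 4.5 + 4y + 4
  = 8.5 + 4y
Step 2: Integrate over y in [0,1]:
  integral(8.5 + 4y, y=0..1)
  = 8.5*1 + 4*(1^2 - 0^2)/2
  = 8.5 + 2
  = 10.5


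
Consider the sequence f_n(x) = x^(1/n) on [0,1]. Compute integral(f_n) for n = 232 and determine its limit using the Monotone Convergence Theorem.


At n = 232: f_232(x) = x^(1/232).
Step 1: integral(x^(1/232), 0, 1) = [x^(1/232+1) / (1/232+1)] from 0 to 1
     = 1 / (1/232 + 1) = 1 / ((232+1)/232) = 232/(232+1)
     = 232/233 = 0.995708
Step 2: As n -> infinity, f_n(x) = x^(1/n) -> 1 for x in (0,1], and f_n is increasing in n.
By MCT, lim_n integral(f_n) = integral(lim_n f_n) = integral(1, 0, 1) = 1.
Step 3: Verify convergence: 232/233 = 0.995708 -> 1


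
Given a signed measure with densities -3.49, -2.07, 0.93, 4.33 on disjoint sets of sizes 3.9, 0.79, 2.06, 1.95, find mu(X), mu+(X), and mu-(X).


Step 1: Compute signed measure on each set:
  Set 1: -3.49 * 3.9 = -13.611
  Set 2: -2.07 * 0.79 = -1.6353
  Set 3: 0.93 * 2.06 = 1.9158
  Set 4: 4.33 * 1.95 = 8.4435
Step 2: Total signed measure = (-13.611) + (-1.6353) + (1.9158) + (8.4435)
     = -4.887
Step 3: Positive part mu+(X) = sum of positive contributions = 10.3593
Step 4: Negative part mu-(X) = |sum of negative contributions| = 15.2463


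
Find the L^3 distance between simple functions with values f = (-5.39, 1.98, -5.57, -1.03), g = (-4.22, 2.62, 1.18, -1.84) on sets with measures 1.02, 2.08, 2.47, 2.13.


Step 1: Compute differences f_i - g_i:
  -5.39 - -4.22 = -1.17
  1.98 - 2.62 = -0.64
  -5.57 - 1.18 = -6.75
  -1.03 - -1.84 = 0.81
Step 2: Compute |diff|^3 * measure for each set:
  |-1.17|^3 * 1.02 = 1.601613 * 1.02 = 1.633645
  |-0.64|^3 * 2.08 = 0.262144 * 2.08 = 0.54526
  |-6.75|^3 * 2.47 = 307.546875 * 2.47 = 759.640781
  |0.81|^3 * 2.13 = 0.531441 * 2.13 = 1.131969
Step 3: Sum = 762.951655
Step 4: ||f-g||_3 = (762.951655)^(1/3) = 9.137604


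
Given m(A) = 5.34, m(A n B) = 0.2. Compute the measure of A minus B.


m(A \ B) = m(A) - m(A n B)
= 5.34 - 0.2
= 5.14


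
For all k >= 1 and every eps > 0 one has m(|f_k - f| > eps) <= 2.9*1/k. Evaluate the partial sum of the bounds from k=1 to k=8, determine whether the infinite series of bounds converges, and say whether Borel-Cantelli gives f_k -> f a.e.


Step 1: List the terms 2.9*1/k for k = 1 to 8:
  k=1: 2.9
  k=2: 1.45
  k=3: 0.966667
  k=4: 0.725
  k=5: 0.58
  k=6: 0.483333
  k=7: 0.414286
  k=8: 0.3625
Step 2: Partial sum = 2.9 + 1.45 + 0.966667 + 0.725 + 0.58 + 0.483333 + 0.414286 + 0.3625
     = 7.881786
Step 3: The full series sum_(k>=1) 2.9*1/k diverges (harmonic series, p = 1; a nonzero constant multiple of a divergent series diverges).
Step 4: The (first) Borel-Cantelli lemma requires a summable sequence of measures, so it does not apply here;
        from this bound alone no conclusion about a.e. convergence can be drawn (convergence in measure still
        gives an a.e.-convergent subsequence, but not a.e. convergence of the whole sequence).
Conclusion: series diverges; Borel-Cantelli is inconclusive about a.e. convergence of f_k.


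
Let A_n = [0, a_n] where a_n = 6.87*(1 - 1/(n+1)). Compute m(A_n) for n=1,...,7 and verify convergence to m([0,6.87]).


By continuity of measure from below: if A_n increases to A, then m(A_n) -> m(A).
Here A = [0, 6.87], so m(A) = 6.87
Step 1: a_1 = 6.87*(1 - 1/2) = 3.435, m(A_1) = 3.435
Step 2: a_2 = 6.87*(1 - 1/3) = 4.58, m(A_2) = 4.58
Step 3: a_3 = 6.87*(1 - 1/4) = 5.1525, m(A_3) = 5.1525
Step 4: a_4 = 6.87*(1 - 1/5) = 5.496, m(A_4) = 5.496
Step 5: a_5 = 6.87*(1 - 1/6) = 5.725, m(A_5) = 5.725
Step 6: a_6 = 6.87*(1 - 1/7) = 5.8886, m(A_6) = 5.8886
Step 7: a_7 = 6.87*(1 - 1/8) = 6.0113, m(A_7) = 6.0113
Limit: m(A_n) -> m([0,6.87]) = 6.87


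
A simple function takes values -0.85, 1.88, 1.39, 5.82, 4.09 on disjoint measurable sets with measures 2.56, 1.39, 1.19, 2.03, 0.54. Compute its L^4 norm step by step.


Step 1: Compute |f_i|^4 for each value:
  |-0.85|^4 = 0.522006
  |1.88|^4 = 12.491983
  |1.39|^4 = 3.73301
  |5.82|^4 = 1147.339482
  |4.09|^4 = 279.82933
Step 2: Multiply by measures and sum:
  0.522006 * 2.56 = 1.336336
  12.491983 * 1.39 = 17.363857
  3.73301 * 1.19 = 4.442282
  1147.339482 * 2.03 = 2329.099148
  279.82933 * 0.54 = 151.107838
Sum = 1.336336 + 17.363857 + 4.442282 + 2329.099148 + 151.107838 = 2503.349461
Step 3: Take the p-th root:
||f||_4 = (2503.349461)^(1/4) = 7.073435


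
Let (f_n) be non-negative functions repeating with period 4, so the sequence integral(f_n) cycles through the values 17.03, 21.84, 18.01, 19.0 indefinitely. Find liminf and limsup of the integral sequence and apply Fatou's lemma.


The sequence (integral(f_n)) is periodic with period 4, repeating the values 17.03, 21.84, 18.01, 19.0 indefinitely.
Step 1: For a periodic sequence, every tail (a_m, a_(m+1), ...) contains all 4 period values infinitely often.
Step 2: Hence inf of every tail = min of the period values = min(17.03, 21.84, 18.01, 19.0) = 17.03.
        liminf_n integral(f_n) = sup over m of (inf of tail from m) = 17.03.
Step 3: Similarly sup of every tail = max of the period values = 21.84.
        limsup_n integral(f_n) = 21.84.
Step 4: Fatou's lemma: integral(liminf_n f_n) <= liminf_n integral(f_n) = 17.03.
        So the integral of the pointwise liminf is at most 17.03.


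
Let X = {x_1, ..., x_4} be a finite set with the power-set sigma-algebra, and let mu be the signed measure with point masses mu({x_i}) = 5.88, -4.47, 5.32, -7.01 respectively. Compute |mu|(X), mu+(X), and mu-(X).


Step 1: Every measurable set is a union of atoms (the cells / points), so a Hahn decomposition is
  obtained by grouping atoms by sign: P = union of atoms with mu > 0, N = union of the remaining atoms.
  Atoms in P (indices): 1, 3;  atoms in N (indices): 2, 4
  Positive values: 5.88, 5.32
  Negative values: -4.47, -7.01
Step 2: mu+(X) = mu(P) = sum of positive atom values = 11.2
Step 3: mu-(X) = -mu(N) = sum of |negative atom values| = 11.48
Step 4: |mu|(X) = mu+(X) + mu-(X) = 11.2 + 11.48 = 22.68


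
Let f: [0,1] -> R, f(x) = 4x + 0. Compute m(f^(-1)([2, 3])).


f^(-1)([2, 3]) = {x : 2 <= 4x + 0 <= 3}
Solving: (2 - 0)/4 <= x <= (3 - 0)/4
= [0.5, 0.75]
Intersecting with [0,1]: [0.5, 0.75]
Measure = 0.75 - 0.5 = 0.25


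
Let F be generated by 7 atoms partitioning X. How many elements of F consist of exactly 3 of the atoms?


Each element of F is a union of some subset of the 7 atoms.
Elements that are unions of exactly 3 atoms correspond to 3-element subsets of the 7 atoms.
Count = C(7, 3) = 7! / (3! * 4!) = 35.


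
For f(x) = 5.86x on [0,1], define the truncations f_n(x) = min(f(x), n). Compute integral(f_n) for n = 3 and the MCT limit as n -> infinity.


f(x) = 5.86x on [0,1]; f_n(x) = min(5.86x, n). At n = 3:
Step 1: f(x) reaches 3 at x = 3/5.86 = 0.511945
Step 2: integral(f_3) = integral(5.86x, 0, 0.511945) + integral(3, 0.511945, 1)
       = 5.86*0.511945^2/2 + 3*(1 - 0.511945)
       = 0.767918 + 1.464164
       = 2.232082
Step 3: As n -> infinity, f_n increases to f, so by MCT integral(f_n) -> integral(f) = 5.86/2 = 2.93.
Convergence: integral(f_3) = 2.232082 -> 2.93 as n -> infinity


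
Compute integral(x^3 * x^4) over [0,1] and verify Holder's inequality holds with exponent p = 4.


Step 1: Exact integral of f*g = integral(x^7, 0, 1) = 1/8
     = 0.125
Step 2: Holder bound with p=4, q=1.333333:
  ||f||_p = (integral x^12 dx)^(1/4) = (1/13)^(1/4) = 0.52664
  ||g||_q = (integral x^5.333333 dx)^(1/1.333333) = (1/6.333333)^(1/1.333333) = 0.250482
Step 3: Holder bound = ||f||_p * ||g||_q = 0.52664 * 0.250482 = 0.131914
Verification: 0.125 <= 0.131914 (Holder holds)


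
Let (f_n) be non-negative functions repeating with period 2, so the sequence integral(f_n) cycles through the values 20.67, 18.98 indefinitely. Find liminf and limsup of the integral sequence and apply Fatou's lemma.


The sequence (integral(f_n)) is periodic with period 2, repeating the values 20.67, 18.98 indefinitely.
Step 1: For a periodic sequence, every tail (a_m, a_(m+1), ...) contains all 2 period values infinitely often.
Step 2: Hence inf of every tail = min of the period values = min(20.67, 18.98) = 18.98.
        liminf_n integral(f_n) = sup over m of (inf of tail from m) = 18.98.
Step 3: Similarly sup of every tail = max of the period values = 20.67.
        limsup_n integral(f_n) = 20.67.
Step 4: Fatou's lemma: integral(liminf_n f_n) <= liminf_n integral(f_n) = 18.98.
        So the integral of the pointwise liminf is at most 18.98.


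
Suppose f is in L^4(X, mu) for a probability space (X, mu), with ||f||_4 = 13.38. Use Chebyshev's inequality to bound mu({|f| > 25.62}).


Chebyshev/Markov inequality: mu(|f| > eps) <= (||f||_p / eps)^p
Step 1: ||f||_4 / eps = 13.38 / 25.62 = 0.522248
Step 2: Raise to power p = 4:
  (0.522248)^4 = 0.074389
Step 3: Therefore mu(|f| > 25.62) <= 0.074389


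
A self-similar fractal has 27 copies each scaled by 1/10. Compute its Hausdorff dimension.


For a self-similar set with N copies scaled by 1/r:
dim_H = log(N)/log(r) = log(27)/log(10)
= 3.295837/2.302585
= 1.431364


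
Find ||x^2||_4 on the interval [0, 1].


Step 1: ||f||_4 = (integral_0^1 |x^2|^4 dx)^(1/4)
     = (integral_0^1 x^8 dx)^(1/4)
Step 2: integral_0^1 x^8 dx = [x^9/(9)] from 0 to 1 = 1^9/9
     = 1/9 = 0.111111
Step 3: ||f||_4 = (0.111111)^(1/4) = 0.57735


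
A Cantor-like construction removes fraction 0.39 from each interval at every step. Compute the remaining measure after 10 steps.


Step 1: At each step, fraction remaining = 1 - 0.39 = 0.61
Step 2: After 10 steps, measure = (0.61)^10
Result = 0.007133


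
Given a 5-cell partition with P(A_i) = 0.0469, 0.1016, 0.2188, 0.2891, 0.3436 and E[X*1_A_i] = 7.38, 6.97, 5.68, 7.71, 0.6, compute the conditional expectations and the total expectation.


For each cell A_i: E[X|A_i] = E[X*1_A_i] / P(A_i)
Step 1: E[X|A_1] = 7.38 / 0.0469 = 157.356077
Step 2: E[X|A_2] = 6.97 / 0.1016 = 68.602362
Step 3: E[X|A_3] = 5.68 / 0.2188 = 25.959781
Step 4: E[X|A_4] = 7.71 / 0.2891 = 26.668973
Step 5: E[X|A_5] = 0.6 / 0.3436 = 1.746217
Verification: E[X] = sum E[X*1_A_i] = 7.38 + 6.97 + 5.68 + 7.71 + 0.6 = 28.34


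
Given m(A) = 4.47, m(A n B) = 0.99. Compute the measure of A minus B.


m(A \ B) = m(A) - m(A n B)
= 4.47 - 0.99
= 3.48


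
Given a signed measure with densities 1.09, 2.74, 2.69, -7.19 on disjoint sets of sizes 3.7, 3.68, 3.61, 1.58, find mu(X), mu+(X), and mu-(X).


Step 1: Compute signed measure on each set:
  Set 1: 1.09 * 3.7 = 4.033
  Set 2: 2.74 * 3.68 = 10.0832
  Set 3: 2.69 * 3.61 = 9.7109
  Set 4: -7.19 * 1.58 = -11.3602
Step 2: Total signed measure = (4.033) + (10.0832) + (9.7109) + (-11.3602)
     = 12.4669
Step 3: Positive part mu+(X) = sum of positive contributions = 23.8271
Step 4: Negative part mu-(X) = |sum of negative contributions| = 11.3602


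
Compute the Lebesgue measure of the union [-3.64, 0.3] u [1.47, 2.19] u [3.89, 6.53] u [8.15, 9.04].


For pairwise disjoint intervals, m(union) = sum of lengths.
= (0.3 - -3.64) + (2.19 - 1.47) + (6.53 - 3.89) + (9.04 - 8.15)
= 3.94 + 0.72 + 2.64 + 0.89
= 8.19


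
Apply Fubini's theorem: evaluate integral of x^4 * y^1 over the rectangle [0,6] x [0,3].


By Fubini's theorem, the double integral factors as a product of single integrals:
Step 1: integral_0^6 x^4 dx = [x^5/5] from 0 to 6
     = 6^5/5 = 1555.2
Step 2: integral_0^3 y^1 dy = [y^2/2] from 0 to 3
     = 3^2/2 = 4.5
Step 3: Double integral = 1555.2 * 4.5 = 6998.4


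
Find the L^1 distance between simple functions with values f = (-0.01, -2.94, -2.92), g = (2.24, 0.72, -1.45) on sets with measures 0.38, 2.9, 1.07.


Step 1: Compute differences f_i - g_i:
  -0.01 - 2.24 = -2.25
  -2.94 - 0.72 = -3.66
  -2.92 - -1.45 = -1.47
Step 2: Compute |diff|^1 * measure for each set:
  |-2.25|^1 * 0.38 = 2.25 * 0.38 = 0.855
  |-3.66|^1 * 2.9 = 3.66 * 2.9 = 10.614
  |-1.47|^1 * 1.07 = 1.47 * 1.07 = 1.5729
Step 3: Sum = 13.0419
Step 4: ||f-g||_1 = (13.0419)^(1/1) = 13.0419


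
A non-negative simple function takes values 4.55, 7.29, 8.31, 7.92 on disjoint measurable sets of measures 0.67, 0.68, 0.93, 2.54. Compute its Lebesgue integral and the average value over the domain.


Step 1: Integral = sum(value_i * measure_i)
= 4.55*0.67 + 7.29*0.68 + 8.31*0.93 + 7.92*2.54
= 3.0485 + 4.9572 + 7.7283 + 20.1168
= 35.8508
Step 2: Total measure of domain = 0.67 + 0.68 + 0.93 + 2.54 = 4.82
Step 3: Average value = 35.8508 / 4.82 = 7.437925


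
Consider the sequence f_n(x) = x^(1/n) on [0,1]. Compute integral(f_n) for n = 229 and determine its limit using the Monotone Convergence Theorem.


At n = 229: f_229(x) = x^(1/229).
Step 1: integral(x^(1/229), 0, 1) = [x^(1/229+1) / (1/229+1)] from 0 to 1
     = 1 / (1/229 + 1) = 1 / ((229+1)/229) = 229/(229+1)
     = 229/230 = 0.995652
Step 2: As n -> infinity, f_n(x) = x^(1/n) -> 1 for x in (0,1], and f_n is increasing in n.
By MCT, lim_n integral(f_n) = integral(lim_n f_n) = integral(1, 0, 1) = 1.
Step 3: Verify convergence: 229/230 = 0.995652 -> 1


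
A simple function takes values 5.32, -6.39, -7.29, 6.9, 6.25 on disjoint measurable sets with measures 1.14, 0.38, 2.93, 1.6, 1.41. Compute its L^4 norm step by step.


Step 1: Compute |f_i|^4 for each value:
  |5.32|^4 = 801.025846
  |-6.39|^4 = 1667.26039
  |-7.29|^4 = 2824.295365
  |6.9|^4 = 2266.7121
  |6.25|^4 = 1525.878906
Step 2: Multiply by measures and sum:
  801.025846 * 1.14 = 913.169464
  1667.26039 * 0.38 = 633.558948
  2824.295365 * 2.93 = 8275.185419
  2266.7121 * 1.6 = 3626.73936
  1525.878906 * 1.41 = 2151.489258
Sum = 913.169464 + 633.558948 + 8275.185419 + 3626.73936 + 2151.489258 = 15600.142449
Step 3: Take the p-th root:
||f||_4 = (15600.142449)^(1/4) = 11.175891


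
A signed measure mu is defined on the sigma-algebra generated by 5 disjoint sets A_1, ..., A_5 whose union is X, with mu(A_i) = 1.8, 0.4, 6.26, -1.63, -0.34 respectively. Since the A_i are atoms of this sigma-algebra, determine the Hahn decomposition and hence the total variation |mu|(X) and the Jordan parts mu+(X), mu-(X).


Step 1: Every measurable set is a union of atoms (the cells / points), so a Hahn decomposition is
  obtained by grouping atoms by sign: P = union of atoms with mu > 0, N = union of the remaining atoms.
  Atoms in P (indices): 1, 2, 3;  atoms in N (indices): 4, 5
  Positive values: 1.8, 0.4, 6.26
  Negative values: -1.63, -0.34
Step 2: mu+(X) = mu(P) = sum of positive atom values = 8.46
Step 3: mu-(X) = -mu(N) = sum of |negative atom values| = 1.97
Step 4: |mu|(X) = mu+(X) + mu-(X) = 8.46 + 1.97 = 10.43


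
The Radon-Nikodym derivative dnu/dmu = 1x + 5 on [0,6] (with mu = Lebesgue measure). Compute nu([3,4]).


nu(A) = integral_A (dnu/dmu) dmu = integral_3^4 (1x + 5) dx
Step 1: Antiderivative F(x) = (1/2)x^2 + 5x
Step 2: F(4) = (1/2)*4^2 + 5*4 = 8 + 20 = 28
Step 3: F(3) = (1/2)*3^2 + 5*3 = 4.5 + 15 = 19.5
Step 4: nu([3,4]) = F(4) - F(3) = 28 - 19.5 = 8.5


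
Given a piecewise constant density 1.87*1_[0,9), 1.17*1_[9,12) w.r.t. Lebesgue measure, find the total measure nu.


Integrate each piece of the Radon-Nikodym derivative:
Step 1: integral_0^9 1.87 dx = 1.87*(9-0) = 1.87*9 = 16.83
Step 2: integral_9^12 1.17 dx = 1.17*(12-9) = 1.17*3 = 3.51
Total: 16.83 + 3.51 = 20.34
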